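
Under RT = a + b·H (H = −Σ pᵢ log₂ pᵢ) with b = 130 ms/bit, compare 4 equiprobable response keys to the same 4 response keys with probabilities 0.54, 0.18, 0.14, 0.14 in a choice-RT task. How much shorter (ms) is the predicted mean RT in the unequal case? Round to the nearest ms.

The RT saving is b·ΔH. Equiprobable H₀ = log₂(4) = 2.0000 bits; with the given probabilities H = 1.7196 bits.
b·(H₀ − H) = 130 × (2.0000 − 1.7196) = 36.46 ms.

36 ms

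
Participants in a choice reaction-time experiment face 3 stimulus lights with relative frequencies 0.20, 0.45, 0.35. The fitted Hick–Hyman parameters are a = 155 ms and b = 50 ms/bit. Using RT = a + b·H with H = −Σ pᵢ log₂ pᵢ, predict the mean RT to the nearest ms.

231 ms

H = 0.20·log₂(1/0.20) + 0.45·log₂(1/0.45) + 0.35·log₂(1/0.35) = 1.5129 bits.
RT = 155 + 50 × 1.5129 = 230.64 ms.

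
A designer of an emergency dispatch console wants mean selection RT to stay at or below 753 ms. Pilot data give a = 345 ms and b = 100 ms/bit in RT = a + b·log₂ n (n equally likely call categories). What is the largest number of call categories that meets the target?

16

100·log₂ n ≤ 753 − 345 = 408, giving log₂ n ≤ 4.0800 and n ≤ 16.912. The largest whole number is 16.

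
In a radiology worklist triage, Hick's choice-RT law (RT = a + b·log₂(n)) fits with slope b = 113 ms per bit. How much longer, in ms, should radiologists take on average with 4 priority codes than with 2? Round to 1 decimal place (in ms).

ΔRT = (a + b log₂ n₂) − (a + b log₂ n₁) = b·(log₂ n₂ − log₂ n₁).
log₂(4) − log₂(2) = log₂(4/2) = log₂(2) = 1.
ΔRT = 113 × 1.0000 = 113.000 ms.

113.0 ms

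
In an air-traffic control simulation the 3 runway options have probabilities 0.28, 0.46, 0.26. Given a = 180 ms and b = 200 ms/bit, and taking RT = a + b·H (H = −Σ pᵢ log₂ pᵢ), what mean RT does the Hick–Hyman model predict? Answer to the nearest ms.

487 ms

H = 0.28·log₂(1/0.28) + 0.46·log₂(1/0.46) + 0.26·log₂(1/0.26) = 1.5348 bits.
RT = 180 + 200 × 1.5348 = 486.97 ms.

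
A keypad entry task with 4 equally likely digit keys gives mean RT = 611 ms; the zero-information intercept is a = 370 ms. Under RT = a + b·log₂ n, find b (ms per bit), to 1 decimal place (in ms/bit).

120.5 ms/bit

log₂(4) = 2 bits.
b = (RT − a)/log₂ n = (611 − 370) / 2 = 120.500 ms/bit.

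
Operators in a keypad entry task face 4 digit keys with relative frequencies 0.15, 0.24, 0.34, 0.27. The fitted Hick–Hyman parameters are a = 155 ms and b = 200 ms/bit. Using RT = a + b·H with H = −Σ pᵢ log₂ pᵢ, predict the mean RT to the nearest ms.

544 ms

Entropy contributions −pᵢ log₂ pᵢ: 0.4105, 0.4941, 0.5292, 0.5100; sum H = 1.9439 bits.
RT = a + bH = 155 + 200·1.9439 = 543.77 ms.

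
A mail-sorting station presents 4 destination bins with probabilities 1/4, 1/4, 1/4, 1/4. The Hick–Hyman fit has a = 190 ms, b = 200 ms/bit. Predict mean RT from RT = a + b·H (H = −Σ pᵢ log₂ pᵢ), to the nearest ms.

590 ms

Each term −pᵢ log₂ pᵢ: 0.25·2 + 0.25·2 + 0.25·2 + 0.25·2; summed, H = 2.000 bits.
Mean RT = a + bH = 190 + 200·2.000 = 590.00 ms.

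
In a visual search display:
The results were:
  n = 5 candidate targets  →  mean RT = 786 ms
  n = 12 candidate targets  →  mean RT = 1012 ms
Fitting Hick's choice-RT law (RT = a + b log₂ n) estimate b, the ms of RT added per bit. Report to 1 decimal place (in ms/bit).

Slope: b = (1012 − 786) / (log₂ 12 − log₂ 5) = 226/1.2630 = 178.934 ms/bit.

178.9 ms/bit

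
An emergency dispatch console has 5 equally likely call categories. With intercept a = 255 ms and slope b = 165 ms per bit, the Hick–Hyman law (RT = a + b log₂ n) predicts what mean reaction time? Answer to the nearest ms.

638 ms

log₂(5) = 2.3219 bits, so RT = 255 + 165 × 2.3219 ≈ 638.118 ms.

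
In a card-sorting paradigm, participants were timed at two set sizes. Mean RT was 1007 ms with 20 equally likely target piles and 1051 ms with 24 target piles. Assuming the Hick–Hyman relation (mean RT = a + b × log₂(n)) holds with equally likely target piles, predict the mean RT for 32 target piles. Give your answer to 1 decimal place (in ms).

With log₂ n on the abscissa the relation is linear; from the two conditions:
  b = (1051 − 1007) / (log₂ 24 − log₂ 20) = 44 / (4.5850 − 4.3219) = 167.278 ms/bit
  a = 1007 − 167.278 × 4.3219 = 284.034 ms
Then RT(32) = 284.034 + 167.278 × log₂ 32 = 284.034 + 167.278 × 5 ≈ 1120.427 ms.

1120.4 ms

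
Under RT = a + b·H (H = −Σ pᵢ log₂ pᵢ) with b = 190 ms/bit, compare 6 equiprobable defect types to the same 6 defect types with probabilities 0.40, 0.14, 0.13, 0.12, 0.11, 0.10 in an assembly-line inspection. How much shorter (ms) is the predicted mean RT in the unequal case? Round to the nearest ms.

43 ms

Equiprobable entropy H₀ = log₂ 6 = 2.5850 bits.
Skewed entropy H = −Σ pᵢ log₂ pᵢ = 2.3581 bits.
ΔRT = b·(H₀ − H) = 190 × 0.2269 = 43.11 ms.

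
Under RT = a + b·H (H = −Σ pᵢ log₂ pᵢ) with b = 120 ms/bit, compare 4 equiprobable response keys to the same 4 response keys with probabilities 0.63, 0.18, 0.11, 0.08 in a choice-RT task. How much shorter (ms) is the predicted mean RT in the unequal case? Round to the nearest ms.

Equiprobable entropy H₀ = log₂ 4 = 2.0000 bits.
Skewed entropy H = −Σ pᵢ log₂ pᵢ = 1.5070 bits.
ΔRT = b·(H₀ − H) = 120 × 0.4930 = 59.15 ms.

59 ms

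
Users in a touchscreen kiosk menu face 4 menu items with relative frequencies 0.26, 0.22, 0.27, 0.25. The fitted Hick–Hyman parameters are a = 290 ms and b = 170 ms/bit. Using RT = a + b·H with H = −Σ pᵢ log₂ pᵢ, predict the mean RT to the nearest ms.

629 ms

Entropy contributions −pᵢ log₂ pᵢ: 0.5053, 0.4806, 0.5100, 0.5000; sum H = 1.9959 bits.
RT = a + bH = 290 + 170·1.9959 = 629.30 ms.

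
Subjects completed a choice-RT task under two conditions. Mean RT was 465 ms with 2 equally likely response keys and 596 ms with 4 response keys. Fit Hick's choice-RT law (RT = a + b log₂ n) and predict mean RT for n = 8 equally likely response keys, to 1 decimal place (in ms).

RT is linear in log₂ n, so two points fix the line:
  b = (596 − 465) / (log₂ 4 − log₂ 2) = 131 / (2 − 1) = 131.000 ms/bit
  a = 465 − 131.000 × 1 = 334.000 ms
Then RT(8) = 334.000 + 131.000 × log₂ 8 = 334.000 + 131.000 × 3 ≈ 727.000 ms.

727.0 ms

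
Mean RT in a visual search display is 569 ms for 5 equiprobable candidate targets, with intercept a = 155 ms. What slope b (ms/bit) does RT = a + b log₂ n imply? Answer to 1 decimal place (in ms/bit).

log₂(5) = 2.3219 bits.
b = (RT − a)/log₂ n = (569 − 155) / 2.3219 = 178.300 ms/bit.

178.3 ms/bit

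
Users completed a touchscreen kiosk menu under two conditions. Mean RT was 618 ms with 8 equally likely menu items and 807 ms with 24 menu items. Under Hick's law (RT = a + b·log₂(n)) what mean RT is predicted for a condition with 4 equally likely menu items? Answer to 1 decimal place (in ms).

498.8 ms

With log₂ n on the abscissa the relation is linear; from the two conditions:
  b = (807 − 618) / (log₂ 24 − log₂ 8) = 189 / (4.5850 − 3) = 119.246 ms/bit
  a = 618 − 119.246 × 3 = 260.263 ms
Then RT(4) = 260.263 + 119.246 × log₂ 4 = 260.263 + 119.246 × 2 ≈ 498.754 ms.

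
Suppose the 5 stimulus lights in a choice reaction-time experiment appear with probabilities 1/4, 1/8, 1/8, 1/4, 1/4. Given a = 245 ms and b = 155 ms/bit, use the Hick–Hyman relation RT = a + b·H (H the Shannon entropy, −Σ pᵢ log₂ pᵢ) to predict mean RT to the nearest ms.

H = −Σ pᵢ log₂ pᵢ = 0.25·2 + 0.125·3 + 0.125·3 + 0.25·2 + 0.25·2 = 2.250 bits.
RT = 245 + 155 × 2.250 = 593.75 ms.

594 ms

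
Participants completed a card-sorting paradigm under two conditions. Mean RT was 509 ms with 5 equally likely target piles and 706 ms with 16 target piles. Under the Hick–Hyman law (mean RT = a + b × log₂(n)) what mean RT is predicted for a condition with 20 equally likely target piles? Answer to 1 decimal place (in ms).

743.8 ms

Fit slope and intercept:
  b = (706 − 509) / (log₂ 16 − log₂ 5) = 197 / (4 − 2.3219) = 117.397 ms/bit
  a = 509 − 117.397 × 2.3219 = 236.413 ms
Then RT(20) = 236.413 + 117.397 × log₂ 20 = 236.413 + 117.397 × 4.3219 ≈ 743.793 ms.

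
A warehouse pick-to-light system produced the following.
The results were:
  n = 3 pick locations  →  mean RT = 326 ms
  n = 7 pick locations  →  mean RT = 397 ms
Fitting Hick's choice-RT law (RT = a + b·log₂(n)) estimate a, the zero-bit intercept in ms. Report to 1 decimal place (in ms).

The slope on a log₂ axis is (397 − 326) / (2.8074 − 1.5850) = 58.083 ms/bit.
a = RT₁ − b·log₂ n₁ = 326 − 58.083 × 1.5850 = 233.941 ms.

233.9 ms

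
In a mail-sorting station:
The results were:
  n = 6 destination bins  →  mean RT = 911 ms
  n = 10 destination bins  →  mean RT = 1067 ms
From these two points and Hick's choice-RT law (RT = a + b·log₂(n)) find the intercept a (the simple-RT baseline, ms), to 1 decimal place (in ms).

363.8 ms

Slope: b = (1067 − 911) / (log₂ 10 − log₂ 6) = 156/0.7370 = 211.679 ms/bit.
Intercept: a = 911 − 211.679·log₂(6) = 363.818 ms.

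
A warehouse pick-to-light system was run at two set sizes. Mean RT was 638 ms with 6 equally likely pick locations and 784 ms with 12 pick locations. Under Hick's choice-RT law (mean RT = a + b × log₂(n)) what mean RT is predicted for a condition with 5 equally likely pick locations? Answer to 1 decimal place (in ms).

599.6 ms

RT is linear in log₂ n, so two points fix the line:
  b = (784 − 638) / (log₂ 12 − log₂ 6) = 146 / (3.5850 − 2.5850) = 146.000 ms/bit
  a = 638 − 146.000 × 2.5850 = 260.595 ms
Then RT(5) = 260.595 + 146.000 × log₂ 5 = 260.595 + 146.000 × 2.3219 ≈ 599.597 ms.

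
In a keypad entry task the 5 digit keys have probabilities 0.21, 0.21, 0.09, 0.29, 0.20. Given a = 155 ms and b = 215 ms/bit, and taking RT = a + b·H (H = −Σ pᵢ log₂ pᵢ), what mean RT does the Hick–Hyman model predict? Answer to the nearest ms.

637 ms

H = 0.21·log₂(1/0.21) + 0.21·log₂(1/0.21) + 0.09·log₂(1/0.09) + 0.29·log₂(1/0.29) + 0.20·log₂(1/0.20) = 2.2406 bits.
RT = 155 + 215 × 2.2406 = 636.73 ms.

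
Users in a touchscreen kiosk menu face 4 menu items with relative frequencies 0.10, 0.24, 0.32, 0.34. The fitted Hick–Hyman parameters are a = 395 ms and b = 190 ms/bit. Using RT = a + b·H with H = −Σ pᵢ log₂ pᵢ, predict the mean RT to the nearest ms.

752 ms

H = 0.10·log₂(1/0.10) + 0.24·log₂(1/0.24) + 0.32·log₂(1/0.32) + 0.34·log₂(1/0.34) = 1.8815 bits.
RT = 395 + 190 × 1.8815 = 752.49 ms.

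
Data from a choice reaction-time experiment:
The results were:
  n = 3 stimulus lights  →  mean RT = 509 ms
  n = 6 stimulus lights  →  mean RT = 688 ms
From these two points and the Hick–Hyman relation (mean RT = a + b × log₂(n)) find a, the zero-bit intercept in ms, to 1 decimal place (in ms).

The slope on a log₂ axis is (688 − 509) / (2.5850 − 1.5850) = 179.000 ms/bit.
Intercept: a = 509 − 179.000·log₂(3) = 225.292 ms.

225.3 ms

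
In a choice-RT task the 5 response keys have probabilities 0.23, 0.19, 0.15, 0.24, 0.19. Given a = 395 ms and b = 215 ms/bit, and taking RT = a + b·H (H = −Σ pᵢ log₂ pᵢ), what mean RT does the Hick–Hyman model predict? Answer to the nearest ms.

890 ms

Entropy contributions −pᵢ log₂ pᵢ: 0.4877, 0.4552, 0.4105, 0.4941, 0.4552; sum H = 2.3028 bits.
RT = a + bH = 395 + 215·2.3028 = 890.10 ms.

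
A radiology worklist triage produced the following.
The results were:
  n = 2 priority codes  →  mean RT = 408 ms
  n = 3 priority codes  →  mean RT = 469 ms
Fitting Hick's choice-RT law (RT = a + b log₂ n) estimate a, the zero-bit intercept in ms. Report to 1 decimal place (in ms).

The slope on a log₂ axis is (469 − 408) / (1.5850 − 1) = 104.280 ms/bit.
a = RT₁ − b·log₂ n₁ = 408 − 104.280 × 1 = 303.720 ms.

303.7 ms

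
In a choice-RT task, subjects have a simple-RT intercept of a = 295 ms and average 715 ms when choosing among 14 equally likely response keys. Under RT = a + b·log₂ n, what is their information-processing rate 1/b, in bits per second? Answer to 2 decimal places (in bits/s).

b = (715 − 295)/log₂ 14 = 420/3.8074 = 110.313 ms per bit = 0.11031 s/bit; the reciprocal is 9.065 bits/s.

9.07 bits/s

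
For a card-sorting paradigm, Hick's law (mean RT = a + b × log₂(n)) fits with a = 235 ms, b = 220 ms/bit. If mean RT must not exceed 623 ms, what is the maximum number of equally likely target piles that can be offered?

3

Set 235 + 220·log₂ n ≤ 623 → log₂ n ≤ (623 − 235)/220 = 1.7636.
So n ≤ 2^1.7636 = 3.396; the largest integer n is 3.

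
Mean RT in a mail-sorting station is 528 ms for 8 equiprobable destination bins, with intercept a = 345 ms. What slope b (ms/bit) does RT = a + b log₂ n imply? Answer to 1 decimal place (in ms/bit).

61.0 ms/bit

8 alternatives carry log₂ 8 = 3 bits; the choice cost is 528 − 345 = 183 ms, so b = 183/3 = 61.000 ms/bit.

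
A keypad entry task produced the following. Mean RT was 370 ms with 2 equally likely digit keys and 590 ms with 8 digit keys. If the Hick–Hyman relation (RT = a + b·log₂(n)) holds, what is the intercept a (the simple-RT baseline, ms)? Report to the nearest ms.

260 ms

Slope: b = (590 − 370) / (log₂ 8 − log₂ 2) = 220/2.0000 = 110 ms/bit.
Intercept: a = 370 − 110·log₂(2) = 260.000 ms.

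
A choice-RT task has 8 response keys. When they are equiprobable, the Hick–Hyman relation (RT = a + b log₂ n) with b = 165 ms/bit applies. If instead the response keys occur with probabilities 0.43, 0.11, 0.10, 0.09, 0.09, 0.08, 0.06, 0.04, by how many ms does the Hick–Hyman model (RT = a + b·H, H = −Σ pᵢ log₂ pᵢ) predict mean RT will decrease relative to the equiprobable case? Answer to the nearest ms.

Equiprobable entropy H₀ = log₂ 8 = 3.0000 bits.
Skewed entropy H = −Σ pᵢ log₂ pᵢ = 2.5521 bits.
ΔRT = b·(H₀ − H) = 165 × 0.4479 = 73.90 ms.

74 ms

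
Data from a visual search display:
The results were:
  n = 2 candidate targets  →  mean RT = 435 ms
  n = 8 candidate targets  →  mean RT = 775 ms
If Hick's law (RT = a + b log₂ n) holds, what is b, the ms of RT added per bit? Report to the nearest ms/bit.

170 ms/bit

The slope on a log₂ axis is (775 − 435) / (3 − 1) = 170 ms/bit.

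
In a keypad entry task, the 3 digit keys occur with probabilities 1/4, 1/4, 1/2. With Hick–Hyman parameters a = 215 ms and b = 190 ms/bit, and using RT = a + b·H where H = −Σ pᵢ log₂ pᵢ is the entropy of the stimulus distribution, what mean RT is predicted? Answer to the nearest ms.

Each term −pᵢ log₂ pᵢ: 0.25·2 + 0.25·2 + 0.5·1; summed, H = 1.500 bits.
Mean RT = a + bH = 215 + 190·1.500 = 500.00 ms.

500 ms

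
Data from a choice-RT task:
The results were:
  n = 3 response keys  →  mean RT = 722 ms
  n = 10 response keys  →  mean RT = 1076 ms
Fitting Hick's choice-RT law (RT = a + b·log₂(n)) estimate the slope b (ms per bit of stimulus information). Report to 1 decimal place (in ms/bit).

203.8 ms/bit

The slope on a log₂ axis is (1076 − 722) / (3.3219 − 1.5850) = 203.804 ms/bit.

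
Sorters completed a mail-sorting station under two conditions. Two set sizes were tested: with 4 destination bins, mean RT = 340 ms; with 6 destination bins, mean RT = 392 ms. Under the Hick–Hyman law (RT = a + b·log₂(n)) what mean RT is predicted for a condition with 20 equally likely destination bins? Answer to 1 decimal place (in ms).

546.4 ms

With log₂ n on the abscissa the relation is linear; from the two conditions:
  b = (392 − 340) / (log₂ 6 − log₂ 4) = 52 / (2.5850 − 2) = 88.895 ms/bit
  a = 340 − 88.895 × 2 = 162.211 ms
Then RT(20) = 162.211 + 88.895 × log₂ 20 = 162.211 + 88.895 × 4.3219 ≈ 546.407 ms.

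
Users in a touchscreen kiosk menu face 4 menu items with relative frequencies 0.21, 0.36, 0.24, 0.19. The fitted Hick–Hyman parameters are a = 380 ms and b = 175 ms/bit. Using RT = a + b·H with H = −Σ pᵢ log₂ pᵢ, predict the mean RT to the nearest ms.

722 ms

H = 0.21·log₂(1/0.21) + 0.36·log₂(1/0.36) + 0.24·log₂(1/0.24) + 0.19·log₂(1/0.19) = 1.9528 bits.
RT = 380 + 175 × 1.9528 = 721.74 ms.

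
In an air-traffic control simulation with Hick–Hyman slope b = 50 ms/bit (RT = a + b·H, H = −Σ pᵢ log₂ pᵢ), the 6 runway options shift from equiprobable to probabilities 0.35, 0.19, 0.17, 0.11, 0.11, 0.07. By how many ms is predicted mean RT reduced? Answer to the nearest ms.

10 ms

The RT saving is b·ΔH. Equiprobable H₀ = log₂(6) = 2.5850 bits; with the given probabilities H = 2.3890 bits.
b·(H₀ − H) = 50 × (2.5850 − 2.3890) = 9.80 ms.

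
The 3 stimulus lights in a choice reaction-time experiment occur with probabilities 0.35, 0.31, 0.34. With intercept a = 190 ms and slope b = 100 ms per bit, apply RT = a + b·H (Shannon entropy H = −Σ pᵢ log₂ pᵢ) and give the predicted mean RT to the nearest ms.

348 ms

Entropy contributions −pᵢ log₂ pᵢ: 0.5301, 0.5238, 0.5292; sum H = 1.5831 bits.
RT = a + bH = 190 + 100·1.5831 = 348.31 ms.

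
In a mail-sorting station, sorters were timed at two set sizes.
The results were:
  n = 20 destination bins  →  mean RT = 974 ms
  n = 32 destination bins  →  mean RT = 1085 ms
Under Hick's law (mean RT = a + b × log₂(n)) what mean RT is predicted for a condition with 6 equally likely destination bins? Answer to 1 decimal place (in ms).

689.7 ms

With log₂ n on the abscissa the relation is linear; from the two conditions:
  b = (1085 − 974) / (log₂ 32 − log₂ 20) = 111 / (5 − 4.3219) = 163.699 ms/bit
  a = 974 − 163.699 × 4.3219 = 266.503 ms
Then RT(6) = 266.503 + 163.699 × log₂ 6 = 266.503 + 163.699 × 2.5850 ≈ 689.660 ms.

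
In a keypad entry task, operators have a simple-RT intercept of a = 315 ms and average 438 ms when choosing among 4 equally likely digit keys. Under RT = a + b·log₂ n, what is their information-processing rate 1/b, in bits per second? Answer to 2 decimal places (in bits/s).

16.26 bits/s

b = (438 − 315)/log₂ 4 = 123/2 = 61.500 ms per bit = 0.06150 s/bit; the reciprocal is 16.260 bits/s.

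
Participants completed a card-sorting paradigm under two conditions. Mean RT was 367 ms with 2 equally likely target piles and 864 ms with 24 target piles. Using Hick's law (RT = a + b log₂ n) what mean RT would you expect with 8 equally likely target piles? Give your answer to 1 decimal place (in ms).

644.3 ms

Solve the two-equation system in a and b:
  b = (864 − 367) / (log₂ 24 − log₂ 2) = 497 / (4.5850 − 1) = 138.635 ms/bit
  a = 367 − 138.635 × 1 = 228.365 ms
Then RT(8) = 228.365 + 138.635 × log₂ 8 = 228.365 + 138.635 × 3 ≈ 644.269 ms.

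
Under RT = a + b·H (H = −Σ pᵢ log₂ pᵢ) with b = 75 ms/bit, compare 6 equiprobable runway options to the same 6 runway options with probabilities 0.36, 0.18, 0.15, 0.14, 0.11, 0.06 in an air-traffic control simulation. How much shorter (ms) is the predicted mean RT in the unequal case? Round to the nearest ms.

16 ms

The RT saving is b·ΔH. Equiprobable H₀ = log₂(6) = 2.5850 bits; with the given probabilities H = 2.3774 bits.
b·(H₀ − H) = 75 × (2.5850 − 2.3774) = 15.57 ms.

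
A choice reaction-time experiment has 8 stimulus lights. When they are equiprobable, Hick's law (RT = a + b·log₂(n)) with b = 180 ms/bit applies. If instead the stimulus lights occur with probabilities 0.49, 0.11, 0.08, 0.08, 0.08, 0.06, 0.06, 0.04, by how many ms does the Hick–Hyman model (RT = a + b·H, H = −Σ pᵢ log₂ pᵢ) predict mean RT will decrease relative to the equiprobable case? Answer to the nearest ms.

108 ms

The RT saving is b·ΔH. Equiprobable H₀ = log₂(8) = 3.0000 bits; with the given probabilities H = 2.4019 bits.
b·(H₀ − H) = 180 × (3.0000 − 2.4019) = 107.66 ms.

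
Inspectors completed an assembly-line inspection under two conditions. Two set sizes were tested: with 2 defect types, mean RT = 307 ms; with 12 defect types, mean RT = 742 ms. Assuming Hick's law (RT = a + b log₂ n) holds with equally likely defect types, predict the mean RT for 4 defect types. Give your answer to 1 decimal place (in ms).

Solve the two-equation system in a and b:
  b = (742 − 307) / (log₂ 12 − log₂ 2) = 435 / (3.5850 − 1) = 168.281 ms/bit
  a = 307 − 168.281 × 1 = 138.719 ms
Then RT(4) = 138.719 + 168.281 × log₂ 4 = 138.719 + 168.281 × 2 ≈ 475.281 ms.

475.3 ms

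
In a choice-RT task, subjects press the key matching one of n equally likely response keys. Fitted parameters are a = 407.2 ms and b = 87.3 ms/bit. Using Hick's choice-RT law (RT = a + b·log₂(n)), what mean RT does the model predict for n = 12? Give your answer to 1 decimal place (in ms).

720.2 ms

log₂(12) = 3.5850 bits, so RT = 407.2 + 87.3 × 3.5850 ≈ 720.167 ms.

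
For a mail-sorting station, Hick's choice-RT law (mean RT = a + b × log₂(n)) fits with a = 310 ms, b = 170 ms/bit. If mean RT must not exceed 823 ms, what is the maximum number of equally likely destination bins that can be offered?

8

Information budget: (823 − 310)/170 = 3.0176 bits, so n ≤ 2^3.0176 = 8.098 → at most 8.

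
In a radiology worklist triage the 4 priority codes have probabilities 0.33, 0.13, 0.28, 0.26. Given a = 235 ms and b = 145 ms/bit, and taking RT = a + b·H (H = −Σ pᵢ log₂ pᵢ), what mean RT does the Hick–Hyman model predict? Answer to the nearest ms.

515 ms

Entropy contributions −pᵢ log₂ pᵢ: 0.5278, 0.3826, 0.5142, 0.5053; sum H = 1.9300 bits.
RT = a + bH = 235 + 145·1.9300 = 514.85 ms.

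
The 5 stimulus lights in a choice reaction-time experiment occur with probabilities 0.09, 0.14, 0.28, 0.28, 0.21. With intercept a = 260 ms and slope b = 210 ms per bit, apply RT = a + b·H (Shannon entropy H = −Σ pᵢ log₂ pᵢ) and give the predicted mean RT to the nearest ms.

724 ms

H = 0.09·log₂(1/0.09) + 0.14·log₂(1/0.14) + 0.28·log₂(1/0.28) + 0.28·log₂(1/0.28) + 0.21·log₂(1/0.21) = 2.2110 bits.
RT = 260 + 210 × 2.2110 = 724.32 ms.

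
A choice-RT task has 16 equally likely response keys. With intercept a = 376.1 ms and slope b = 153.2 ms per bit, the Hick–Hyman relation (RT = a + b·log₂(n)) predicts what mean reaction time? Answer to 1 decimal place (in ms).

988.9 ms

log₂(16) = 4 bits, so RT = 376.1 + 153.2 × 4 ≈ 988.900 ms.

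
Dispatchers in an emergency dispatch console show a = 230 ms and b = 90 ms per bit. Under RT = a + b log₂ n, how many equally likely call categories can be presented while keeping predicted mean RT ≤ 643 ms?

Set 230 + 90·log₂ n ≤ 643 → log₂ n ≤ (643 − 230)/90 = 4.5889.
So n ≤ 2^4.5889 = 24.065; the largest integer n is 24.

24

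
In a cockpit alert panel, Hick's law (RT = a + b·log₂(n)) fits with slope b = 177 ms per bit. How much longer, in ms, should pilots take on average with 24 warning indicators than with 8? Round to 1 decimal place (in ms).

ΔRT = (a + b log₂ n₂) − (a + b log₂ n₁) = b·(log₂ n₂ − log₂ n₁).
log₂(24) − log₂(8) = 4.5850 − 3 = 1.5850.
ΔRT = 177 × 1.5850 = 280.538 ms.

280.5 ms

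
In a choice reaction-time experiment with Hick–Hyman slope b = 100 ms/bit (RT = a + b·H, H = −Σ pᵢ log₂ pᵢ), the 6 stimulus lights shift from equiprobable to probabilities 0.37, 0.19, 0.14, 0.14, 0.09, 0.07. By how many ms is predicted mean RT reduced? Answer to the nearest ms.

Equiprobable entropy H₀ = log₂ 6 = 2.5850 bits.
Skewed entropy H = −Σ pᵢ log₂ pᵢ = 2.3614 bits.
ΔRT = b·(H₀ − H) = 100 × 0.2236 = 22.36 ms.

22 ms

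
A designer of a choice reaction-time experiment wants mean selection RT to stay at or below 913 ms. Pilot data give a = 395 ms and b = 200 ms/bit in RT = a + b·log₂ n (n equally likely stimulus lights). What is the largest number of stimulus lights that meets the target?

6

Set 395 + 200·log₂ n ≤ 913 → log₂ n ≤ (913 − 395)/200 = 2.5900.
So n ≤ 2^2.5900 = 6.021; the largest integer n is 6.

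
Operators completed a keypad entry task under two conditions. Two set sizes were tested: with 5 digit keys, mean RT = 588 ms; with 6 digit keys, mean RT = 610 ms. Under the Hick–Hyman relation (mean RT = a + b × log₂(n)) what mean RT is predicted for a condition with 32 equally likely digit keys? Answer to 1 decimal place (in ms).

812.0 ms

Solve the two-equation system in a and b:
  b = (610 − 588) / (log₂ 6 − log₂ 5) = 22 / (2.5850 − 2.3219) = 83.639 ms/bit
  a = 588 − 83.639 × 2.3219 = 393.796 ms
Then RT(32) = 393.796 + 83.639 × log₂ 32 = 393.796 + 83.639 × 5 ≈ 811.992 ms.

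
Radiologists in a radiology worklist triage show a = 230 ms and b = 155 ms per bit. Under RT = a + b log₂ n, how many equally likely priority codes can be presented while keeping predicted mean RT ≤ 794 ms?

12

Information budget: (794 − 230)/155 = 3.6387 bits, so n ≤ 2^3.6387 = 12.455 → at most 12.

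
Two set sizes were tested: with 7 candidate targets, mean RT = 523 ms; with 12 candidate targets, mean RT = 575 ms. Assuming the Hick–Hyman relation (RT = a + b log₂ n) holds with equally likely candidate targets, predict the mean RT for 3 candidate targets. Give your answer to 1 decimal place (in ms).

Fit slope and intercept:
  b = (575 − 523) / (log₂ 12 − log₂ 7) = 52 / (3.5850 − 2.8074) = 66.872 ms/bit
  a = 523 − 66.872 × 2.8074 = 335.267 ms
Then RT(3) = 335.267 + 66.872 × log₂ 3 = 335.267 + 66.872 × 1.5850 ≈ 441.256 ms.

441.3 ms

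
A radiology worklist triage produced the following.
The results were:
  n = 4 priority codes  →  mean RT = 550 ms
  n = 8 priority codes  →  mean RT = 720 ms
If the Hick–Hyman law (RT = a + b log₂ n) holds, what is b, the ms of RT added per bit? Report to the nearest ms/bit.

The slope on a log₂ axis is (720 − 550) / (3 − 2) = 170 ms/bit.

170 ms/bit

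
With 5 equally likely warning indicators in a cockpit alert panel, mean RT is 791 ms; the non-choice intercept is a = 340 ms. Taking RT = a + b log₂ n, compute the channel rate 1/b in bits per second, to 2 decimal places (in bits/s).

Choice component = 791 − 340 = 451 ms over log₂(5) = 2.3219 bits.
b = 451 / 2.3219 = 194.235 ms/bit, so 1/b = 5.148 bits/s.

5.15 bits/s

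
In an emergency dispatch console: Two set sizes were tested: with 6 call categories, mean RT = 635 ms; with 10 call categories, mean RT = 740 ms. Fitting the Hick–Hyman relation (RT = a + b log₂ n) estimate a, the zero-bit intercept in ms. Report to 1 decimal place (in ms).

266.7 ms

b = (RT₂ − RT₁)/(log₂ n₂ − log₂ n₁) = (740 − 635)/(3.3219 − 2.5850) = 142.476 ms/bit.
Intercept: a = 635 − 142.476·log₂(6) = 266.705 ms.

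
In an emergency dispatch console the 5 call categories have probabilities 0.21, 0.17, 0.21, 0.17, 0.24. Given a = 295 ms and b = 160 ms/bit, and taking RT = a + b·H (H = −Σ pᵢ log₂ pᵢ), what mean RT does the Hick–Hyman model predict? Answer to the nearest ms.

H = 0.21·log₂(1/0.21) + 0.17·log₂(1/0.17) + 0.21·log₂(1/0.21) + 0.17·log₂(1/0.17) + 0.24·log₂(1/0.24) = 2.3090 bits.
RT = 295 + 160 × 2.3090 = 664.43 ms.

664 ms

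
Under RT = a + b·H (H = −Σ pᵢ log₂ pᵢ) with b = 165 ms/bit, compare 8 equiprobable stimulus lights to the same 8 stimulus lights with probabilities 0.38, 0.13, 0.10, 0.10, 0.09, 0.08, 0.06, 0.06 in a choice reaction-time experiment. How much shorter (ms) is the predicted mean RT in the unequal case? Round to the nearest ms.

Equiprobable entropy H₀ = log₂ 8 = 3.0000 bits.
Skewed entropy H = −Σ pᵢ log₂ pᵢ = 2.6687 bits.
ΔRT = b·(H₀ − H) = 165 × 0.3313 = 54.66 ms.

55 ms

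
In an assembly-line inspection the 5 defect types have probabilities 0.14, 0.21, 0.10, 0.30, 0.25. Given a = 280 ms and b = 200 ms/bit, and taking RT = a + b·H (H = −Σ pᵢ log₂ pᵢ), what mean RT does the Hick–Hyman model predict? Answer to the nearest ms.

Entropy contributions −pᵢ log₂ pᵢ: 0.3971, 0.4728, 0.3322, 0.5211, 0.5000; sum H = 2.2232 bits.
RT = a + bH = 280 + 200·2.2232 = 724.64 ms.

725 ms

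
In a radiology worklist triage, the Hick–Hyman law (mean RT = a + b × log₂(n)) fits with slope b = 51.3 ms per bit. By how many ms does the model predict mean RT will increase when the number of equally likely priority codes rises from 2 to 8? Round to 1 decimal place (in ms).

102.6 ms

The intercept a cancels: ΔRT = b·(log₂ n₂ − log₂ n₁) = b·log₂(n₂/n₁).
log₂(8) − log₂(2) = log₂(8/2) = log₂(4) = 2.
ΔRT = 51.3 × 2.0000 = 102.600 ms.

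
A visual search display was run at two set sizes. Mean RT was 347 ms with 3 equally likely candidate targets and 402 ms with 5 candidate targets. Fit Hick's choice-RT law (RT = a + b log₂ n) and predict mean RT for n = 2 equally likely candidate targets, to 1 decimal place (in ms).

With log₂ n on the abscissa the relation is linear; from the two conditions:
  b = (402 − 347) / (log₂ 5 − log₂ 3) = 55 / (2.3219 − 1.5850) = 74.630 ms/bit
  a = 347 − 74.630 × 1.5850 = 228.714 ms
Then RT(2) = 228.714 + 74.630 × log₂ 2 = 228.714 + 74.630 × 1 ≈ 303.344 ms.

303.3 ms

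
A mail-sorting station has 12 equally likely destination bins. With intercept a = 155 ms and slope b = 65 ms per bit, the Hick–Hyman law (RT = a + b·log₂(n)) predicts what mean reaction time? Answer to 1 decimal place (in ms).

388.0 ms

log₂(12) = 3.5850 bits, so RT = 155 + 65 × 3.5850 ≈ 388.023 ms.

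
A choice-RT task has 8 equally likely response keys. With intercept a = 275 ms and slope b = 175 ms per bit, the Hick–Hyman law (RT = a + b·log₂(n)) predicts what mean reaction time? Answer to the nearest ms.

log₂(8) = 3 bits, so RT = 275 + 175 × 3 ≈ 800.000 ms.

800 ms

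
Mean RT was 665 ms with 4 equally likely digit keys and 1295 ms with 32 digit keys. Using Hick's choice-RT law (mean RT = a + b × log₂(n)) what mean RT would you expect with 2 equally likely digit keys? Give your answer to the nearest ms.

With log₂ n on the abscissa the relation is linear; from the two conditions:
  b = (1295 − 665) / (log₂ 32 − log₂ 4) = 630 / (5 − 2) = 210 ms/bit
  a = 665 − 210 × 2 = 245 ms
Then RT(2) = 245 + 210 × log₂ 2 = 245 + 210 × 1 ≈ 455.000 ms.

455 ms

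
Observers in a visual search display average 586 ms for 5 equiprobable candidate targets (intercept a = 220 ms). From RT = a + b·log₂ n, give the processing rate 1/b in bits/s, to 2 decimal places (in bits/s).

6.34 bits/s

b = (586 − 220)/log₂ 5 = 366/2.3219 = 157.628 ms per bit = 0.15763 s/bit; the reciprocal is 6.344 bits/s.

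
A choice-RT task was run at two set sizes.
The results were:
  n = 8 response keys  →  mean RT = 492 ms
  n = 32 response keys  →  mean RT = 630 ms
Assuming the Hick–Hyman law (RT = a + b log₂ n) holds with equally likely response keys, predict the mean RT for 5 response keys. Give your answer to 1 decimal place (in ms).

445.2 ms

With log₂ n on the abscissa the relation is linear; from the two conditions:
  b = (630 − 492) / (log₂ 32 − log₂ 8) = 138 / (5 − 3) = 69.000 ms/bit
  a = 492 − 69.000 × 3 = 285.000 ms
Then RT(5) = 285.000 + 69.000 × log₂ 5 = 285.000 + 69.000 × 2.3219 ≈ 445.213 ms.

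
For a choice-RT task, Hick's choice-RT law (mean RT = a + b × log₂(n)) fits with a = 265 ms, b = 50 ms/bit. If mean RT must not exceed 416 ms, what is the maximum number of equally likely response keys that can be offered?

8

50·log₂ n ≤ 416 − 265 = 151, giving log₂ n ≤ 3.0200 and n ≤ 8.112. The largest whole number is 8.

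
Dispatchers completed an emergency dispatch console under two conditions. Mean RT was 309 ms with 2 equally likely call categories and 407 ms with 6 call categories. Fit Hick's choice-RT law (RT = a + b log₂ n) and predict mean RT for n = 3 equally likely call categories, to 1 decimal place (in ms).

Solve the two-equation system in a and b:
  b = (407 − 309) / (log₂ 6 − log₂ 2) = 98 / (2.5850 − 1) = 61.831 ms/bit
  a = 309 − 61.831 × 1 = 247.169 ms
Then RT(3) = 247.169 + 61.831 × log₂ 3 = 247.169 + 61.831 × 1.5850 ≈ 345.169 ms.

345.2 ms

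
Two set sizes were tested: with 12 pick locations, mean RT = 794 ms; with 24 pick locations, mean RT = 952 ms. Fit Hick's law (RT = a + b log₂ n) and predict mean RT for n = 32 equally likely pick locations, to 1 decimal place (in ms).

With log₂ n on the abscissa the relation is linear; from the two conditions:
  b = (952 − 794) / (log₂ 24 − log₂ 12) = 158 / (4.5850 − 3.5850) = 158.000 ms/bit
  a = 794 − 158.000 × 3.5850 = 227.576 ms
Then RT(32) = 227.576 + 158.000 × log₂ 32 = 227.576 + 158.000 × 5 ≈ 1017.576 ms.

1017.6 ms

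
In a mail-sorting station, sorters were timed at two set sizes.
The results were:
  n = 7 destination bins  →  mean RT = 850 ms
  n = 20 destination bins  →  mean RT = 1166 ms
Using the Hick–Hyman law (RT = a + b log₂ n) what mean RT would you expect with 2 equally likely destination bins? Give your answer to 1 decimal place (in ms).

Fit slope and intercept:
  b = (1166 − 850) / (log₂ 20 − log₂ 7) = 316 / (4.3219 − 2.8074) = 208.640 ms/bit
  a = 850 − 208.640 × 2.8074 = 264.274 ms
Then RT(2) = 264.274 + 208.640 × log₂ 2 = 264.274 + 208.640 × 1 ≈ 472.914 ms.

472.9 ms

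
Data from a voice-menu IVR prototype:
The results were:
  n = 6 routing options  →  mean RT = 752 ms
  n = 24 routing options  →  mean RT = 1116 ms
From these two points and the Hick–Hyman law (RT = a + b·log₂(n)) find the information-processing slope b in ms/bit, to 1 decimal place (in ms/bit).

The slope on a log₂ axis is (1116 − 752) / (4.5850 − 2.5850) = 182.000 ms/bit.

182.0 ms/bit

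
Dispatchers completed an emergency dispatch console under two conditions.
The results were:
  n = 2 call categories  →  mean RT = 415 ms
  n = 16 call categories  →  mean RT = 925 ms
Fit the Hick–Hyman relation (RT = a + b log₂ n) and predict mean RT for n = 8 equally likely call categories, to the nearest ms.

With log₂ n on the abscissa the relation is linear; from the two conditions:
  b = (925 − 415) / (log₂ 16 − log₂ 2) = 510 / (4 − 1) = 170 ms/bit
  a = 415 − 170 × 1 = 245 ms
Then RT(8) = 245 + 170 × log₂ 8 = 245 + 170 × 3 ≈ 755.000 ms.

755 ms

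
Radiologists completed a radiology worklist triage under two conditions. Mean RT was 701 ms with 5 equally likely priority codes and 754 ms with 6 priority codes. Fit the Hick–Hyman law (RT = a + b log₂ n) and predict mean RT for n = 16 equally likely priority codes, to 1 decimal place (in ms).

1039.1 ms

Solve the two-equation system in a and b:
  b = (754 − 701) / (log₂ 6 − log₂ 5) = 53 / (2.5850 − 2.3219) = 201.495 ms/bit
  a = 701 − 201.495 × 2.3219 = 233.144 ms
Then RT(16) = 233.144 + 201.495 × log₂ 16 = 233.144 + 201.495 × 4 ≈ 1039.122 ms.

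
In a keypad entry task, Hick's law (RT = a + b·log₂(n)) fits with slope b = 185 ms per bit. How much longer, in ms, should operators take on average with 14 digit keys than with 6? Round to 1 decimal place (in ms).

ΔRT = (a + b log₂ n₂) − (a + b log₂ n₁) = b·(log₂ n₂ − log₂ n₁).
log₂(14) − log₂(6) = 3.8074 − 2.5850 = 1.2224.
ΔRT = 185 × 1.2224 = 226.143 ms.

226.1 ms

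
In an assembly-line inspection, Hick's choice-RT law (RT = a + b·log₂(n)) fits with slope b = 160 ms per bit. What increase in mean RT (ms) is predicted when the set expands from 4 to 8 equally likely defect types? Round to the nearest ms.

160 ms

Only the slope matters, since a is common to both: ΔRT = b·log₂(n₂/n₁).
log₂(8) − log₂(4) = log₂(8/4) = log₂(2) = 1.
ΔRT = 160 × 1.0000 = 160.000 ms.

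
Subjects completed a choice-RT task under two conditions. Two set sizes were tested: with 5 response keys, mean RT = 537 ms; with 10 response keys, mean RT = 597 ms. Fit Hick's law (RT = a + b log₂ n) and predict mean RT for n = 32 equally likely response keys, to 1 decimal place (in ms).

RT is linear in log₂ n, so two points fix the line:
  b = (597 − 537) / (log₂ 10 − log₂ 5) = 60 / (3.3219 − 2.3219) = 60.000 ms/bit
  a = 537 − 60.000 × 2.3219 = 397.684 ms
Then RT(32) = 397.684 + 60.000 × log₂ 32 = 397.684 + 60.000 × 5 ≈ 697.684 ms.

697.7 ms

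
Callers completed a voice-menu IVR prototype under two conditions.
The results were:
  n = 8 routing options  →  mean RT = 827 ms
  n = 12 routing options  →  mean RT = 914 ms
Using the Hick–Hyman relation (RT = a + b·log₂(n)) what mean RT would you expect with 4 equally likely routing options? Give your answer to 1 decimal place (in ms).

RT is linear in log₂ n, so two points fix the line:
  b = (914 − 827) / (log₂ 12 − log₂ 8) = 87 / (3.5850 − 3) = 148.727 ms/bit
  a = 827 − 148.727 × 3 = 380.818 ms
Then RT(4) = 380.818 + 148.727 × log₂ 4 = 380.818 + 148.727 × 2 ≈ 678.273 ms.

678.3 ms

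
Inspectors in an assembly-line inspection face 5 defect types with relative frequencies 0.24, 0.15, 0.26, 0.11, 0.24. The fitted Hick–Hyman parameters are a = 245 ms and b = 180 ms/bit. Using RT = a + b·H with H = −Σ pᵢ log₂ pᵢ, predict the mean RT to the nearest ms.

Entropy contributions −pᵢ log₂ pᵢ: 0.4941, 0.4105, 0.5053, 0.3503, 0.4941; sum H = 2.2544 bits.
RT = a + bH = 245 + 180·2.2544 = 650.79 ms.

651 ms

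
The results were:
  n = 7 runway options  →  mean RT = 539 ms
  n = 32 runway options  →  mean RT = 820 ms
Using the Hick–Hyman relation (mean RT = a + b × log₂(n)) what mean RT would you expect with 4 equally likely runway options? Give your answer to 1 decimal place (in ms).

Fit slope and intercept:
  b = (820 − 539) / (log₂ 32 − log₂ 7) = 281 / (5 − 2.8074) = 128.156 ms/bit
  a = 539 − 128.156 × 2.8074 = 179.221 ms
Then RT(4) = 179.221 + 128.156 × log₂ 4 = 179.221 + 128.156 × 2 ≈ 435.533 ms.

435.5 ms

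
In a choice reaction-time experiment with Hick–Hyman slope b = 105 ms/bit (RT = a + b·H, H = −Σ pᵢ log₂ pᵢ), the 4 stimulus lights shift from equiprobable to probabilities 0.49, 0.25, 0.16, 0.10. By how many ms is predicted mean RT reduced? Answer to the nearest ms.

The RT saving is b·ΔH. Equiprobable H₀ = log₂(4) = 2.0000 bits; with the given probabilities H = 1.7595 bits.
b·(H₀ − H) = 105 × (2.0000 − 1.7595) = 25.25 ms.

25 ms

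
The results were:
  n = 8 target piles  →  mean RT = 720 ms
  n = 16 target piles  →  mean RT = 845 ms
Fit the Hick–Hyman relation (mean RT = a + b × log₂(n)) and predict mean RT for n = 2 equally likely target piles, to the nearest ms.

RT is linear in log₂ n, so two points fix the line:
  b = (845 − 720) / (log₂ 16 − log₂ 8) = 125 / (4 − 3) = 125 ms/bit
  a = 720 − 125 × 3 = 345 ms
Then RT(2) = 345 + 125 × log₂ 2 = 345 + 125 × 1 ≈ 470.000 ms.

470 ms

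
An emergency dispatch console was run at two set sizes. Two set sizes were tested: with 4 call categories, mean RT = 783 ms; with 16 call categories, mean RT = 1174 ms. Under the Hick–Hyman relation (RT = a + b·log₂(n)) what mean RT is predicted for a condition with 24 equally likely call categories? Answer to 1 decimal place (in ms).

1288.4 ms

Fit slope and intercept:
  b = (1174 − 783) / (log₂ 16 − log₂ 4) = 391 / (4 − 2) = 195.500 ms/bit
  a = 783 − 195.500 × 2 = 392.000 ms
Then RT(24) = 392.000 + 195.500 × log₂ 24 = 392.000 + 195.500 × 4.5850 ≈ 1288.360 ms.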